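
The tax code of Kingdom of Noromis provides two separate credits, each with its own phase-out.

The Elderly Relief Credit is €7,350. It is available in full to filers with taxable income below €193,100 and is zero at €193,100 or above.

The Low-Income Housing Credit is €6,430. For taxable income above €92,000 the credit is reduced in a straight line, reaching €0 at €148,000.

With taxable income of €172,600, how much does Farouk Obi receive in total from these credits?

Elderly Relief Credit: €172,600 is below the €193,100 cutoff, so the full €7,350 applies.
Low-Income Housing Credit: €172,600 is at or above €148,000, so the credit is €0.
Total: €7,350 + €0 = €7,350.

€7,350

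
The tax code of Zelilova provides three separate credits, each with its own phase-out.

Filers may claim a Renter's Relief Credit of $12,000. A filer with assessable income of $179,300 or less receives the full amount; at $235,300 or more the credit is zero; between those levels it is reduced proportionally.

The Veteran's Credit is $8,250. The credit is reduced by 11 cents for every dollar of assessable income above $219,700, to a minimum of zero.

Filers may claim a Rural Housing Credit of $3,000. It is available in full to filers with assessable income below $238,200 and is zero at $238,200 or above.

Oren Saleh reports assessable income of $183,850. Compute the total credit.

$22,275

Renter's Relief Credit: $183,850 is $4,550 into a $56,000 phase-out range, leaving 51,450/56,000 of the credit: $12,000 × 51,450/56,000 = $11,025.
Veteran's Credit: $183,850 is at or below the $219,700 threshold, so the full $8,250 applies.
Rural Housing Credit: $183,850 is below the $238,200 cutoff, so the full $3,000 applies.
Total: $11,025 + $8,250 + $3,000 = $22,275.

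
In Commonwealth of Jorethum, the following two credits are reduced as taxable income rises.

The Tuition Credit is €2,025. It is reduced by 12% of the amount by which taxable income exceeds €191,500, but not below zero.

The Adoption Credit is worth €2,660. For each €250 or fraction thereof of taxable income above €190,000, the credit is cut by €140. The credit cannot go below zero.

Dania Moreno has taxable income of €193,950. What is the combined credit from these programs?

Tuition Credit: 12% of the €2,450 excess over €191,500 is €294; credit = €2,025 − €294 = €1,731.
Adoption Credit: income exceeds €190,000 by €3,950, which is 16 full-or-partial €250 increments; reduction = 16 × €140 = €2,240, leaving €420.
Total: €1,731 + €420 = €2,151.

€2,151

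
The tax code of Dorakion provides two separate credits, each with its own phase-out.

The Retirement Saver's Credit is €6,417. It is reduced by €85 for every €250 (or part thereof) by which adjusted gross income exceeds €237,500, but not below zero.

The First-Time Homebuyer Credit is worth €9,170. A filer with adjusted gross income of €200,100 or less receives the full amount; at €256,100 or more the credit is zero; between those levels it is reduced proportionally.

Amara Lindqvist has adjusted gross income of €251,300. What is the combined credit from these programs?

Retirement Saver's Credit: income exceeds €237,500 by €13,800, which is 56 full-or-partial €250 increments; reduction = 56 × €85 = €4,760, leaving €1,657.
First-Time Homebuyer Credit: €251,300 is €51,200 into a €56,000 phase-out range, leaving 4,800/56,000 of the credit: €9,170 × 4,800/56,000 = €786.
Total: €1,657 + €786 = €2,443.

€2,443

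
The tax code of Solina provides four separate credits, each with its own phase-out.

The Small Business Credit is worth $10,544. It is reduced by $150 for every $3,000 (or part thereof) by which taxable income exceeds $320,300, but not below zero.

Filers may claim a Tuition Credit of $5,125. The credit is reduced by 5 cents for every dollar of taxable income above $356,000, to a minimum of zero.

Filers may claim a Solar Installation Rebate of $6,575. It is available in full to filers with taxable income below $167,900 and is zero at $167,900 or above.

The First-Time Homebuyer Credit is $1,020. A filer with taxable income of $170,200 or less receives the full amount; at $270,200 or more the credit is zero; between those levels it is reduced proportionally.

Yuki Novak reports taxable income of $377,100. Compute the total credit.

Small Business Credit: income exceeds $320,300 by $56,800, which is 19 full-or-partial $3,000 increments; reduction = 19 × $150 = $2,850, leaving $7,694.
Tuition Credit: 5% of the $21,100 excess over $356,000 is $1,055; credit = $5,125 − $1,055 = $4,070.
Solar Installation Rebate: $377,100 meets or exceeds the $167,900 cutoff, so the credit is $0.
First-Time Homebuyer Credit: $377,100 is at or above $270,200, so the credit is $0.
Total: $7,694 + $4,070 + $0 + $0 = $11,764.

$11,764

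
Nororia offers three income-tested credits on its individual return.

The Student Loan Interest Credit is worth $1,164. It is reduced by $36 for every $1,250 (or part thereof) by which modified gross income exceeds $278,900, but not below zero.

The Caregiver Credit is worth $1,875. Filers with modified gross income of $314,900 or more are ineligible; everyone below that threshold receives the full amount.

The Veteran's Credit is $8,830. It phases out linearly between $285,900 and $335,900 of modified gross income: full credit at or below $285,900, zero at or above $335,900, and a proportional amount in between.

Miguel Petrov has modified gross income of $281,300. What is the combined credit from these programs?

$11,797

Student Loan Interest Credit: income exceeds $278,900 by $2,400, which is 2 full-or-partial $1,250 increments; reduction = 2 × $36 = $72, leaving $1,092.
Caregiver Credit: $281,300 is below the $314,900 cutoff, so the full $1,875 applies.
Veteran's Credit: $281,300 is at or below the $285,900 threshold, so the full $8,830 applies.
Total: $1,092 + $1,875 + $8,830 = $11,797.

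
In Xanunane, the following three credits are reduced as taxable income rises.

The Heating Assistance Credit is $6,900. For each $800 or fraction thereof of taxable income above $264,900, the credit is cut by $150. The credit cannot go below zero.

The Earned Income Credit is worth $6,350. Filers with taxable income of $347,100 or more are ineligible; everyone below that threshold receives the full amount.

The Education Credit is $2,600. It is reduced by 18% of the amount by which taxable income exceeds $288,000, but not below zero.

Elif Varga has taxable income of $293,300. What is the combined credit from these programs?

Heating Assistance Credit: income exceeds $264,900 by $28,400, which is 36 full-or-partial $800 increments; reduction = 36 × $150 = $5,400, leaving $1,500.
Earned Income Credit: $293,300 is below the $347,100 cutoff, so the full $6,350 applies.
Education Credit: 18% of the $5,300 excess over $288,000 is $954; credit = $2,600 − $954 = $1,646.
Total: $1,500 + $6,350 + $1,646 = $9,496.

$9,496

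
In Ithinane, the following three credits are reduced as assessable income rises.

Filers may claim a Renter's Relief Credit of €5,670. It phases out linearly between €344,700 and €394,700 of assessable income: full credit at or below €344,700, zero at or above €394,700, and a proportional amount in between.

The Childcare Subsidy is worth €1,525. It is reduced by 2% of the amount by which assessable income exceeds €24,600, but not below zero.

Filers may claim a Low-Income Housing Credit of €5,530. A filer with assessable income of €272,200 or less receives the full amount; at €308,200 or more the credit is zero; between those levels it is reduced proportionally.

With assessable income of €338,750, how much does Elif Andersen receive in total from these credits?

€5,670

Renter's Relief Credit: €338,750 is at or below the €344,700 threshold, so the full €5,670 applies.
Childcare Subsidy: 2% of the €314,150 excess over €24,600 is €6,283 ≥ base, so the credit is €0.
Low-Income Housing Credit: €338,750 is at or above €308,200, so the credit is €0.
Total: €5,670 + €0 + €0 = €5,670.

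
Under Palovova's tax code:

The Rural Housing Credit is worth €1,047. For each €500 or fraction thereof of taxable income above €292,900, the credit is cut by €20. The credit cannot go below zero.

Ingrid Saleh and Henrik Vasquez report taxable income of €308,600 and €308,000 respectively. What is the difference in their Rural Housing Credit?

Ingrid (€308,600): Rural Housing Credit: income exceeds €292,900 by €15,700, which is 32 full-or-partial €500 increments; reduction = 32 × €20 = €640, leaving €407.
Henrik (€308,000): Rural Housing Credit: income exceeds €292,900 by €15,100, which is 31 full-or-partial €500 increments; reduction = 31 × €20 = €620, leaving €427.
Difference: |€407 − €427| = €20.

€20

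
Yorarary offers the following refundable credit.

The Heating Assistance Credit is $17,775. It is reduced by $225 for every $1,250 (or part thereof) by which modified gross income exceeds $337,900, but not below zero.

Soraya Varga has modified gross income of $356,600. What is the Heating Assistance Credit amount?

$14,400

Heating Assistance Credit: income exceeds $337,900 by $18,700, which is 15 full-or-partial $1,250 increments; reduction = 15 × $225 = $3,375, leaving $14,400.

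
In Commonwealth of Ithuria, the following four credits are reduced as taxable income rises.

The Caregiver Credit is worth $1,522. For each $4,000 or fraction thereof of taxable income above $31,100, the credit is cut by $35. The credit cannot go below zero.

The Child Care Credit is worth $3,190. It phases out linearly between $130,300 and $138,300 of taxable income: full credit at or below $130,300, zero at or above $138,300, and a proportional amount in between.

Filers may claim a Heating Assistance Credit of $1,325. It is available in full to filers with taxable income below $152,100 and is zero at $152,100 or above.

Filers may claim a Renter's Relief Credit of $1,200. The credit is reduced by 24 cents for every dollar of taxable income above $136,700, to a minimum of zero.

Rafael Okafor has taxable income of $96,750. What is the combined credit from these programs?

Caregiver Credit: income exceeds $31,100 by $65,650, which is 17 full-or-partial $4,000 increments; reduction = 17 × $35 = $595, leaving $927.
Child Care Credit: $96,750 is at or below the $130,300 threshold, so the full $3,190 applies.
Heating Assistance Credit: $96,750 is below the $152,100 cutoff, so the full $1,325 applies.
Renter's Relief Credit: $96,750 is at or below the $136,700 threshold, so the full $1,200 applies.
Total: $927 + $3,190 + $1,325 + $1,200 = $6,642.

$6,642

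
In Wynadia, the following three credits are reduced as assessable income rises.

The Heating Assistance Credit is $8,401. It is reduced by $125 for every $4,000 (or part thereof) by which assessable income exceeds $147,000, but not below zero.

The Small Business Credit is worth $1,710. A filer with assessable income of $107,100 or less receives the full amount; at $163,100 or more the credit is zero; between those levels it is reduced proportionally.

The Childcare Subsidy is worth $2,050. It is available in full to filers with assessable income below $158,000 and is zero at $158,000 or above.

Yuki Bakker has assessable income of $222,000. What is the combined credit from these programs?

Heating Assistance Credit: income exceeds $147,000 by $75,000, which is 19 full-or-partial $4,000 increments; reduction = 19 × $125 = $2,375, leaving $6,026.
Small Business Credit: $222,000 is at or above $163,100, so the credit is $0.
Childcare Subsidy: $222,000 meets or exceeds the $158,000 cutoff, so the credit is $0.
Total: $6,026 + $0 + $0 = $6,026.

$6,026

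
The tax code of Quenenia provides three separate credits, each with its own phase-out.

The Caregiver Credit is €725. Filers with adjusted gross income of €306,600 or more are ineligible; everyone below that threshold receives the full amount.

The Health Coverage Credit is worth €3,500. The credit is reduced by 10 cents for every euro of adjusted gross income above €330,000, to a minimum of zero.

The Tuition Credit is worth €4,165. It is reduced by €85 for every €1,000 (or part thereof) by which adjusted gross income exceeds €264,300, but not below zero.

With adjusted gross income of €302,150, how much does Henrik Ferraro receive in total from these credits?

€5,160

Caregiver Credit: €302,150 is below the €306,600 cutoff, so the full €725 applies.
Health Coverage Credit: €302,150 is at or below the €330,000 threshold, so the full €3,500 applies.
Tuition Credit: income exceeds €264,300 by €37,850, which is 38 full-or-partial €1,000 increments; reduction = 38 × €85 = €3,230, leaving €935.
Total: €725 + €3,500 + €935 = €5,160.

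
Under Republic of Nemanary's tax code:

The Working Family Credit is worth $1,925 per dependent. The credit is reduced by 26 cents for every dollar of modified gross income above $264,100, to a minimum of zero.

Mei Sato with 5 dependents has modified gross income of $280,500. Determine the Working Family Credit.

$5,361

Working Family Credit: base = 5 × $1,925 = $9,625. 26% of the $16,400 excess over $264,100 is $4,264; credit = $9,625 − $4,264 = $5,361.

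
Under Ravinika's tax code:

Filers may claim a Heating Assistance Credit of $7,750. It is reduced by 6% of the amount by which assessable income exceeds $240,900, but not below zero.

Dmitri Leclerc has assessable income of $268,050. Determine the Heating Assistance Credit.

$6,121

Heating Assistance Credit: 6% of the $27,150 excess over $240,900 is $1,629; credit = $7,750 − $1,629 = $6,121.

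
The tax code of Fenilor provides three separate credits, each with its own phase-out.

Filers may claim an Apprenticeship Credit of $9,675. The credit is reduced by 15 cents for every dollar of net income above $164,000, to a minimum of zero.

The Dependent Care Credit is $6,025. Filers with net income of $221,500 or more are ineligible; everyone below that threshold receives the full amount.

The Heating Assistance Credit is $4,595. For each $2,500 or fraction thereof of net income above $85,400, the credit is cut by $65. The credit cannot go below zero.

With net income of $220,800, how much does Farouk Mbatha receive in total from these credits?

Apprenticeship Credit: 15% of the $56,800 excess over $164,000 is $8,520; credit = $9,675 − $8,520 = $1,155.
Dependent Care Credit: $220,800 is below the $221,500 cutoff, so the full $6,025 applies.
Heating Assistance Credit: income exceeds $85,400 by $135,400, which is 55 full-or-partial $2,500 increments; reduction = 55 × $65 = $3,575, leaving $1,020.
Total: $1,155 + $6,025 + $1,020 = $8,200.

$8,200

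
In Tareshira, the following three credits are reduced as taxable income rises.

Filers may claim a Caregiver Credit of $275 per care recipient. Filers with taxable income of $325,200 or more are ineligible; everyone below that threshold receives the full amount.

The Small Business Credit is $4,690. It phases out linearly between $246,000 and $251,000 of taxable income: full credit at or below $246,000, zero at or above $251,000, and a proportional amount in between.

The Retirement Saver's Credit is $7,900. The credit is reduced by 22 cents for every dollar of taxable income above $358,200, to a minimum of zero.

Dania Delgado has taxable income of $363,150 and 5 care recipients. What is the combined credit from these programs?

$6,811

Caregiver Credit: base = 5 × $275 = $1,375. $363,150 meets or exceeds the $325,200 cutoff, so the credit is $0.
Small Business Credit: $363,150 is at or above $251,000, so the credit is $0.
Retirement Saver's Credit: 22% of the $4,950 excess over $358,200 is $1,089; credit = $7,900 − $1,089 = $6,811.
Total: $0 + $0 + $6,811 = $6,811.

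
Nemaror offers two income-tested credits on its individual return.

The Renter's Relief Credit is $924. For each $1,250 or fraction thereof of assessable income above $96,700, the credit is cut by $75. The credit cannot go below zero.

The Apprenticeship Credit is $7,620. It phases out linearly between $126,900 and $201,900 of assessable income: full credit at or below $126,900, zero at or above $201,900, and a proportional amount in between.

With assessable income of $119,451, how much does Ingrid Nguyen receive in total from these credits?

Renter's Relief Credit: income exceeds $96,700 by $22,751 → 19 increments × $75 = $1,425 ≥ base, so the credit is $0.
Apprenticeship Credit: $119,451 is at or below the $126,900 threshold, so the full $7,620 applies.
Total: $0 + $7,620 = $7,620.

$7,620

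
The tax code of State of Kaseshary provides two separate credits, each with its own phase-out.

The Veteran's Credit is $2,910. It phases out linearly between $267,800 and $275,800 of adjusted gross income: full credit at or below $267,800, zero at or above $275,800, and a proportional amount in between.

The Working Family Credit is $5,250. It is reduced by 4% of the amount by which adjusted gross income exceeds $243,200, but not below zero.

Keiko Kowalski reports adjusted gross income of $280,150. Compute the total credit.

Veteran's Credit: $280,150 is at or above $275,800, so the credit is $0.
Working Family Credit: 4% of the $36,950 excess over $243,200 is $1,478; credit = $5,250 − $1,478 = $3,772.
Total: $0 + $3,772 = $3,772.

$3,772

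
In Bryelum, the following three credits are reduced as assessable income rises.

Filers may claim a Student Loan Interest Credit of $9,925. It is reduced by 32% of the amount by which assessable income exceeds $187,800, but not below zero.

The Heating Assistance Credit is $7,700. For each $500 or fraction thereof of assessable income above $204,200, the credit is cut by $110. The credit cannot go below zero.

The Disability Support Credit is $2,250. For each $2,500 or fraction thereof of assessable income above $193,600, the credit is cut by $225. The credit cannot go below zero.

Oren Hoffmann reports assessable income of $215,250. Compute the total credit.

Student Loan Interest Credit: 32% of the $27,450 excess over $187,800 is $8,784; credit = $9,925 − $8,784 = $1,141.
Heating Assistance Credit: income exceeds $204,200 by $11,050, which is 23 full-or-partial $500 increments; reduction = 23 × $110 = $2,530, leaving $5,170.
Disability Support Credit: income exceeds $193,600 by $21,650, which is 9 full-or-partial $2,500 increments; reduction = 9 × $225 = $2,025, leaving $225.
Total: $1,141 + $5,170 + $225 = $6,536.

$6,536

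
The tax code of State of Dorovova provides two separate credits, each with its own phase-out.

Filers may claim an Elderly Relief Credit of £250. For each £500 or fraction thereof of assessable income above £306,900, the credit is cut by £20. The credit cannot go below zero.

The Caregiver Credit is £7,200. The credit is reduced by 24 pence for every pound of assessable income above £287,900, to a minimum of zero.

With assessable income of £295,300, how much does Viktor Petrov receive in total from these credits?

Elderly Relief Credit: £295,300 is at or below the £306,900 threshold, so the full £250 applies.
Caregiver Credit: 24% of the £7,400 excess over £287,900 is £1,776; credit = £7,200 − £1,776 = £5,424.
Total: £250 + £5,424 = £5,674.

£5,674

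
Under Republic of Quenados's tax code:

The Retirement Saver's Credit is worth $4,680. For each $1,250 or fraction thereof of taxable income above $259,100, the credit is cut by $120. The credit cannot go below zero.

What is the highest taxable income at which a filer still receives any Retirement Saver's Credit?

$306,600

After 38 increments the reduction is 38 × $120 = $4,560, leaving $120; one more increment wipes it out. Increment 38 ends at excess 38 × $1,250 = $47,500, so the highest qualifying income is $259,100 + $47,500 = $306,600.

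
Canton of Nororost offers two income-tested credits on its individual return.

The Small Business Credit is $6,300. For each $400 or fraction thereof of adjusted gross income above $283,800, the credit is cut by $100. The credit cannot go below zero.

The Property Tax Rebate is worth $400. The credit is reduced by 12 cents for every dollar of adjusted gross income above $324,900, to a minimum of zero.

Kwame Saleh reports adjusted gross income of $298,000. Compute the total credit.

$3,100

Small Business Credit: income exceeds $283,800 by $14,200, which is 36 full-or-partial $400 increments; reduction = 36 × $100 = $3,600, leaving $2,700.
Property Tax Rebate: $298,000 is at or below the $324,900 threshold, so the full $400 applies.
Total: $2,700 + $400 = $3,100.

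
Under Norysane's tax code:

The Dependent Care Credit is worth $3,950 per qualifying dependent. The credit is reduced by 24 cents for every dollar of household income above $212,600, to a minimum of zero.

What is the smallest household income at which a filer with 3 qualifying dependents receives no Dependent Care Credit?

Full credit = 3 × $3,950 = $11,850.
The credit falls by 24% of each dollar above $212,600, so it reaches zero when the excess is $11,850 / 24% = $49,375: income = $212,600 + $49,375 = $261,975.

$261,975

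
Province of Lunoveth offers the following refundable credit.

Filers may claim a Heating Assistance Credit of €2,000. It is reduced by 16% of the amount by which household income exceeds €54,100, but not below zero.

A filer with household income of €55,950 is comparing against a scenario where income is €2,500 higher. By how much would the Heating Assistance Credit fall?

€400

At €55,950 — 16% of the €1,850 excess over €54,100 is €296; credit = €2,000 − €296 = €1,704.
At €58,450 — 16% of the €4,350 excess over €54,100 is €696; credit = €2,000 − €696 = €1,304.
Lost: €1,704 − €1,304 = €400.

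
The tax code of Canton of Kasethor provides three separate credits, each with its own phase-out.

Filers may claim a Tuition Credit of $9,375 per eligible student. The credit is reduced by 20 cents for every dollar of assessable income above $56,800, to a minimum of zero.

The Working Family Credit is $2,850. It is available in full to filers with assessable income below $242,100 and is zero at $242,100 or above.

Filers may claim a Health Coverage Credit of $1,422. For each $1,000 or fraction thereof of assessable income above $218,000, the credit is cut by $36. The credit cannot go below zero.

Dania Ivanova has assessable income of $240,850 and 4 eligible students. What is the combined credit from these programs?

$4,134

Tuition Credit: base = 4 × $9,375 = $37,500. 20% of the $184,050 excess over $56,800 is $36,810; credit = $37,500 − $36,810 = $690.
Working Family Credit: $240,850 is below the $242,100 cutoff, so the full $2,850 applies.
Health Coverage Credit: income exceeds $218,000 by $22,850, which is 23 full-or-partial $1,000 increments; reduction = 23 × $36 = $828, leaving $594.
Total: $690 + $2,850 + $594 = $4,134.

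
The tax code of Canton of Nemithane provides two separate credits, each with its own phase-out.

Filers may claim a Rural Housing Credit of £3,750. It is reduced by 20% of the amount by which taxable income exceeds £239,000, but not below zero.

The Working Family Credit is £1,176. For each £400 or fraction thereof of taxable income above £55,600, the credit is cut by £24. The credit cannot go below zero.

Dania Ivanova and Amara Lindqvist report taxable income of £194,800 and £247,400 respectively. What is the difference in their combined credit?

£1,680

Dania (£194,800): Rural Housing Credit: £194,800 is at or below the £239,000 threshold, so the full £3,750 applies. Working Family Credit: income exceeds £55,600 by £139,200 → 348 increments × £24 = £8,352 ≥ base, so the credit is £0. total £3,750 + £0 = £3,750
Amara (£247,400): Rural Housing Credit: 20% of the £8,400 excess over £239,000 is £1,680; credit = £3,750 − £1,680 = £2,070. Working Family Credit: income exceeds £55,600 by £191,800 → 480 increments × £24 = £11,520 ≥ base, so the credit is £0. total £2,070 + £0 = £2,070
Difference: |£3,750 − £2,070| = £1,680.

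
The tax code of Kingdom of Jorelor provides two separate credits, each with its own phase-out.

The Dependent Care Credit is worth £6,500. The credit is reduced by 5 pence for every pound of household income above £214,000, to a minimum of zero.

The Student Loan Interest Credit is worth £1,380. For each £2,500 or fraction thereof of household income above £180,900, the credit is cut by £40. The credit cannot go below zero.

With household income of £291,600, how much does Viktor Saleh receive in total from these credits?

£2,620

Dependent Care Credit: 5% of the £77,600 excess over £214,000 is £3,880; credit = £6,500 − £3,880 = £2,620.
Student Loan Interest Credit: income exceeds £180,900 by £110,700 → 45 increments × £40 = £1,800 ≥ base, so the credit is £0.
Total: £2,620 + £0 = £2,620.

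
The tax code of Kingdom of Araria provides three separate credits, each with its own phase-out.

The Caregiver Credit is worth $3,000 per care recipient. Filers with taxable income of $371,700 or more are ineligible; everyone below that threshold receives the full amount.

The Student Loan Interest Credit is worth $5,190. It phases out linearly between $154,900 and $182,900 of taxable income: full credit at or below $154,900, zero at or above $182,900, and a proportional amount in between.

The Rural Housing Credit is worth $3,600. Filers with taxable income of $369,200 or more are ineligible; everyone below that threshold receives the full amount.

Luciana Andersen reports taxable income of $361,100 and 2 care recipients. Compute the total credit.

Caregiver Credit: base = 2 × $3,000 = $6,000. $361,100 is below the $371,700 cutoff, so the full $6,000 applies.
Student Loan Interest Credit: $361,100 is at or above $182,900, so the credit is $0.
Rural Housing Credit: $361,100 is below the $369,200 cutoff, so the full $3,600 applies.
Total: $6,000 + $0 + $3,600 = $9,600.

$9,600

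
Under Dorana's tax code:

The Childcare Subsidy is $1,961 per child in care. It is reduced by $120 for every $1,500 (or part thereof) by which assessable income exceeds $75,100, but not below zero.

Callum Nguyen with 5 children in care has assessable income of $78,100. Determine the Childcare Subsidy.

Childcare Subsidy: base = 5 × $1,961 = $9,805. income exceeds $75,100 by $3,000, which is 2 full-or-partial $1,500 increments; reduction = 2 × $120 = $240, leaving $9,565.

$9,565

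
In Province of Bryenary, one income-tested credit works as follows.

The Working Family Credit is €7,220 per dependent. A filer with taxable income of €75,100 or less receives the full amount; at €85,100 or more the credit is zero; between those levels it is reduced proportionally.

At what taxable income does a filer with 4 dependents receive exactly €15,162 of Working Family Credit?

Full credit = 4 × €7,220 = €28,880.
€15,162 is 15,162/28,880 of the full €28,880, so 13,718/28,880 of the €10,000 range has been used: income = €75,100 + €10,000 × 13,718/28,880 = €79,850.

€79,850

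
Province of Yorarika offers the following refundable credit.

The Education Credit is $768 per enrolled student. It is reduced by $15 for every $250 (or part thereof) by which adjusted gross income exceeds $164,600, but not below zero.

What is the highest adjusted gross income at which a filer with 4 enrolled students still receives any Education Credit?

$215,600

Full credit = 4 × $768 = $3,072.
After 204 increments the reduction is 204 × $15 = $3,060, leaving $12; one more increment wipes it out. Increment 204 ends at excess 204 × $250 = $51,000, so the highest qualifying income is $164,600 + $51,000 = $215,600.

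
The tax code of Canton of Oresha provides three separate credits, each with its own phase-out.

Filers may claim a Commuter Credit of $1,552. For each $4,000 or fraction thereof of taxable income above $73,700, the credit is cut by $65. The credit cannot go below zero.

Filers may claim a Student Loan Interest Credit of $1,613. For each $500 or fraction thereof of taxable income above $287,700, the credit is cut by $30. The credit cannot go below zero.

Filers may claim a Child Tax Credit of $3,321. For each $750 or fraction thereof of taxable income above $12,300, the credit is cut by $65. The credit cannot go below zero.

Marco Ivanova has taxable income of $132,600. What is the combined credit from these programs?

Commuter Credit: income exceeds $73,700 by $58,900, which is 15 full-or-partial $4,000 increments; reduction = 15 × $65 = $975, leaving $577.
Student Loan Interest Credit: $132,600 is at or below the $287,700 threshold, so the full $1,613 applies.
Child Tax Credit: income exceeds $12,300 by $120,300 → 161 increments × $65 = $10,465 ≥ base, so the credit is $0.
Total: $577 + $1,613 + $0 = $2,190.

$2,190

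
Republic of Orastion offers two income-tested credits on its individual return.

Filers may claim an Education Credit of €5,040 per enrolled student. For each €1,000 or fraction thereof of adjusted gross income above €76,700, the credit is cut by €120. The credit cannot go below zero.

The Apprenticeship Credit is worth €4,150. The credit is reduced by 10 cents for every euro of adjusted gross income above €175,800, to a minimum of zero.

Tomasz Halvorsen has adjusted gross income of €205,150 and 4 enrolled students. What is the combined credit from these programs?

Education Credit: base = 4 × €5,040 = €20,160. income exceeds €76,700 by €128,450, which is 129 full-or-partial €1,000 increments; reduction = 129 × €120 = €15,480, leaving €4,680.
Apprenticeship Credit: 10% of the €29,350 excess over €175,800 is €2,935; credit = €4,150 − €2,935 = €1,215.
Total: €4,680 + €1,215 = €5,895.

€5,895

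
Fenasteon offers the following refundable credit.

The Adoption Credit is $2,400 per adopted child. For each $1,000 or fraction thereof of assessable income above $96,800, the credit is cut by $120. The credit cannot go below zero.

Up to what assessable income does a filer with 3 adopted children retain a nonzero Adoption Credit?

$155,800

Full credit = 3 × $2,400 = $7,200.
After 59 increments the reduction is 59 × $120 = $7,080, leaving $120; one more increment wipes it out. Increment 59 ends at excess 59 × $1,000 = $59,000, so the highest qualifying income is $96,800 + $59,000 = $155,800.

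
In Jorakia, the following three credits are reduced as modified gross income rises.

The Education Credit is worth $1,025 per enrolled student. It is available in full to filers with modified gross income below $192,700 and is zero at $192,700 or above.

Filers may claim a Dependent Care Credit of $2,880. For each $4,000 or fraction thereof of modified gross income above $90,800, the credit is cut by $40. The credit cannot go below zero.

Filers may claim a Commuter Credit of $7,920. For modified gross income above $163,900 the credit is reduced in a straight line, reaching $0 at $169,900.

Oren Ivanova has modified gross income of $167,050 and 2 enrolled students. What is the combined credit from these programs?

Education Credit: base = 2 × $1,025 = $2,050. $167,050 is below the $192,700 cutoff, so the full $2,050 applies.
Dependent Care Credit: income exceeds $90,800 by $76,250, which is 20 full-or-partial $4,000 increments; reduction = 20 × $40 = $800, leaving $2,080.
Commuter Credit: $167,050 is $3,150 into a $6,000 phase-out range, leaving 2,850/6,000 of the credit: $7,920 × 2,850/6,000 = $3,762.
Total: $2,050 + $2,080 + $3,762 = $7,892.

$7,892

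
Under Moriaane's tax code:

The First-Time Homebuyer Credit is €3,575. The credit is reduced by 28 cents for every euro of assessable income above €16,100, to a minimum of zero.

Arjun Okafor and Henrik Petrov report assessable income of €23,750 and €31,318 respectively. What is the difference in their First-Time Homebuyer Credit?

Arjun (€23,750): First-Time Homebuyer Credit: 28% of the €7,650 excess over €16,100 is €2,142; credit = €3,575 − €2,142 = €1,433.
Henrik (€31,318): First-Time Homebuyer Credit: 28% of the €15,218 excess over €16,100 is €4,261.04 ≥ base, so the credit is €0.
Difference: |€1,433 − €0| = €1,433.

€1,433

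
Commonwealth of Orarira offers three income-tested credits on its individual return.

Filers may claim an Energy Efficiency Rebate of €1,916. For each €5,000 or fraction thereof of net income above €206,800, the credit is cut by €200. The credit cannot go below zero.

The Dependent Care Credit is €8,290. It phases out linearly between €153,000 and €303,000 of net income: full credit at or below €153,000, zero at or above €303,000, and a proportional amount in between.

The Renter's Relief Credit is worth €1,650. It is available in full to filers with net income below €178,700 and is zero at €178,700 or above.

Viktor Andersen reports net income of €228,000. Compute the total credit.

Energy Efficiency Rebate: income exceeds €206,800 by €21,200, which is 5 full-or-partial €5,000 increments; reduction = 5 × €200 = €1,000, leaving €916.
Dependent Care Credit: €228,000 is €75,000 into a €150,000 phase-out range, leaving 75,000/150,000 of the credit: €8,290 × 75,000/150,000 = €4,145.
Renter's Relief Credit: €228,000 meets or exceeds the €178,700 cutoff, so the credit is €0.
Total: €916 + €4,145 + €0 = €5,061.

€5,061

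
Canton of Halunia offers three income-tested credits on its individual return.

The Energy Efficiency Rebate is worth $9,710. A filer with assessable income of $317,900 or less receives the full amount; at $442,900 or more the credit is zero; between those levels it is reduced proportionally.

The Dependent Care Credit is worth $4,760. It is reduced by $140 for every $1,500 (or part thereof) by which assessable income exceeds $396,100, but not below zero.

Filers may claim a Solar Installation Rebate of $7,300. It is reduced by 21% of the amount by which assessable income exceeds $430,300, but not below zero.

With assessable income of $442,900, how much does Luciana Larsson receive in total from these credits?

Energy Efficiency Rebate: $442,900 is at or above $442,900, so the credit is $0.
Dependent Care Credit: income exceeds $396,100 by $46,800, which is 32 full-or-partial $1,500 increments; reduction = 32 × $140 = $4,480, leaving $280.
Solar Installation Rebate: 21% of the $12,600 excess over $430,300 is $2,646; credit = $7,300 − $2,646 = $4,654.
Total: $0 + $280 + $4,654 = $4,934.

$4,934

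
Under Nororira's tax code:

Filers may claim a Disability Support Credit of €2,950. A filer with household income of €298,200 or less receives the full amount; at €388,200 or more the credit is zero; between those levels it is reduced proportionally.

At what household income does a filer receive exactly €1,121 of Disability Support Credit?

€354,000

€1,121 is 1,121/2,950 of the full €2,950, so 1,829/2,950 of the €90,000 range has been used: income = €298,200 + €90,000 × 1,829/2,950 = €354,000.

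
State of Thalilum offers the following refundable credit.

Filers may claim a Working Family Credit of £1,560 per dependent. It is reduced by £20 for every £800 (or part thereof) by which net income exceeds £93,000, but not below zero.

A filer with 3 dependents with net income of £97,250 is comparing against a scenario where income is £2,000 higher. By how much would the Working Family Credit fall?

£40

At £97,250 — base = 3 × £1,560 = £4,680. income exceeds £93,000 by £4,250, which is 6 full-or-partial £800 increments; reduction = 6 × £20 = £120, leaving £4,560.
At £99,250 — base = 3 × £1,560 = £4,680. income exceeds £93,000 by £6,250, which is 8 full-or-partial £800 increments; reduction = 8 × £20 = £160, leaving £4,520.
Lost: £4,560 − £4,520 = £40.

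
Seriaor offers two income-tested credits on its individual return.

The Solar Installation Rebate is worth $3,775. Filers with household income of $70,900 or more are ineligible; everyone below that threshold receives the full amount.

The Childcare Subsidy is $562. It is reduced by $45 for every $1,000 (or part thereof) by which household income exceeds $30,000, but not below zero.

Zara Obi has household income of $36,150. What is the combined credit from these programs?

$4,022

Solar Installation Rebate: $36,150 is below the $70,900 cutoff, so the full $3,775 applies.
Childcare Subsidy: income exceeds $30,000 by $6,150, which is 7 full-or-partial $1,000 increments; reduction = 7 × $45 = $315, leaving $247.
Total: $3,775 + $247 = $4,022.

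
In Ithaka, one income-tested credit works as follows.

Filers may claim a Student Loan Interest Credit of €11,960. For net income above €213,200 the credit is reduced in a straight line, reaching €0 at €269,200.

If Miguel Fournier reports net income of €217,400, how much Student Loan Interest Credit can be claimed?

Student Loan Interest Credit: €217,400 is €4,200 into a €56,000 phase-out range, leaving 51,800/56,000 of the credit: €11,960 × 51,800/56,000 = €11,063.

€11,063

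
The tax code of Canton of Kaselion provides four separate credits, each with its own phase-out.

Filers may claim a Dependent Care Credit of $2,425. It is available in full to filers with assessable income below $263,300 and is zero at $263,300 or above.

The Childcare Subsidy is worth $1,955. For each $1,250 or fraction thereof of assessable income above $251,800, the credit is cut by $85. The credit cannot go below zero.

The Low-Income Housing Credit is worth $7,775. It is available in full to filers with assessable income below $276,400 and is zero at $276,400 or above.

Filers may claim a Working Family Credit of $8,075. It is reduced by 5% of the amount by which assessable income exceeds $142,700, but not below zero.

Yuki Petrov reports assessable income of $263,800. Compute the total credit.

Dependent Care Credit: $263,800 meets or exceeds the $263,300 cutoff, so the credit is $0.
Childcare Subsidy: income exceeds $251,800 by $12,000, which is 10 full-or-partial $1,250 increments; reduction = 10 × $85 = $850, leaving $1,105.
Low-Income Housing Credit: $263,800 is below the $276,400 cutoff, so the full $7,775 applies.
Working Family Credit: 5% of the $121,100 excess over $142,700 is $6,055; credit = $8,075 − $6,055 = $2,020.
Total: $0 + $1,105 + $7,775 + $2,020 = $10,900.

$10,900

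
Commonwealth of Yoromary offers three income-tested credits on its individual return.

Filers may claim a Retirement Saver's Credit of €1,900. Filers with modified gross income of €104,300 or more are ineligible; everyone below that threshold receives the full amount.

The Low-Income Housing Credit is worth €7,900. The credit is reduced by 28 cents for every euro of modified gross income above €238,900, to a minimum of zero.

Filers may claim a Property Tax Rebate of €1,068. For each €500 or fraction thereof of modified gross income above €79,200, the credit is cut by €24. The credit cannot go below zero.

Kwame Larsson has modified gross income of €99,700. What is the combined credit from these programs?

Retirement Saver's Credit: €99,700 is below the €104,300 cutoff, so the full €1,900 applies.
Low-Income Housing Credit: €99,700 is at or below the €238,900 threshold, so the full €7,900 applies.
Property Tax Rebate: income exceeds €79,200 by €20,500, which is 41 full-or-partial €500 increments; reduction = 41 × €24 = €984, leaving €84.
Total: €1,900 + €7,900 + €84 = €9,884.

€9,884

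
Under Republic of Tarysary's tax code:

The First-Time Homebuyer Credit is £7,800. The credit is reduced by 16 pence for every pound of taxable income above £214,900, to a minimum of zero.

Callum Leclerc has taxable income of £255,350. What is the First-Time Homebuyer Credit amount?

First-Time Homebuyer Credit: 16% of the £40,450 excess over £214,900 is £6,472; credit = £7,800 − £6,472 = £1,328.

£1,328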